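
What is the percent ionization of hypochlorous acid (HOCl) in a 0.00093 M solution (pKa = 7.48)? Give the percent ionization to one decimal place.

0.6%

HOCl ⇌ OCl- + H+; let x = [H+] at equilibrium.
Ka = 10^(−7.48) = 3.31 × 10^-8
x ≈ √(Ka·C₀) = √(3.31 × 10^-8 × 0.00093) = 5.55 × 10^-6 M
% ionization = x/C₀ × 100% = 5.55 × 10^-6/0.00093 × 100% = 0.6%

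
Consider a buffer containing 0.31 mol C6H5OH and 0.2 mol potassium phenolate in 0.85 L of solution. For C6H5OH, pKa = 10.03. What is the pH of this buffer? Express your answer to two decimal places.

pH = 9.84

pH = pKa + log([A⁻]/[HA]) = 10.03 + log(0.2/0.31)
pH = 10.03 + (-0.190) = 9.84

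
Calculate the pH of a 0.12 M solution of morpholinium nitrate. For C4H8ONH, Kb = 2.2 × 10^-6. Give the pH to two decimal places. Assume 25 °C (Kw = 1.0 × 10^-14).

C4H8ONH2+ is the conjugate acid of the weak base C4H8ONH.
Ka = Kw/Kb = 1.0×10^-14 / 2.2 × 10^-6 = 4.55 × 10^-9
From the ICE table, Ka = [H+]²/(0.12 − [H+]) = 4.55 × 10^-9.
Neglecting [H+] in the denominator: [H+] = √(4.55 × 10^-9 × 0.12) = 2.34 × 10^-5 M
pH = −log[H+] = −log(2.34 × 10^-5) = 4.63

pH = 4.63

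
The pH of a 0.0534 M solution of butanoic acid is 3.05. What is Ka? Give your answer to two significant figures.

Ka = 1.5 × 10^-5

[H+] = 10^(-3.05) = 8.91 × 10^-4 M
At equilibrium [HA] = 0.0534 − 8.91 × 10^-4 = 5.25 × 10^-2 M
Ka = [H+][A-]/[HA] = (8.91 × 10^-4)² / 5.25 × 10^-2 = 1.5 × 10^-5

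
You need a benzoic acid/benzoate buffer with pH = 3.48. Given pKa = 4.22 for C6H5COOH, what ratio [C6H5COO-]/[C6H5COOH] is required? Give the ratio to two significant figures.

ratio = 0.18

pH = pKa + log(r) ⇒ log(r) = 3.48 − 4.22 = -0.74
r = [C6H5COO-]/[C6H5COOH] = 10^(-0.74) = 0.182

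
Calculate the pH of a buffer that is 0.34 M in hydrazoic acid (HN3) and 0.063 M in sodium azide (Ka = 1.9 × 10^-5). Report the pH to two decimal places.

pKa = −log(1.9 × 10^-5) = 4.721
Henderson–Hasselbalch: pH = pKa + log([N3-]/[HN3]) = 4.721 + log(0.063/0.34)
pH = 4.721 + (-0.732) = 3.99

pH = 3.99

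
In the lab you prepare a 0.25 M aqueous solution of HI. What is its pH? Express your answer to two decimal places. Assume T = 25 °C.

HI is a strong acid and dissociates completely, so [H+] = 0.25 M.
pH = -log(0.25) = 0.60

pH = 0.60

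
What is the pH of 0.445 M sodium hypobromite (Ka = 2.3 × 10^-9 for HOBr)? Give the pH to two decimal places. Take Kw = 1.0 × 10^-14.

OBr- is the conjugate base of the weak acid HOBr.
Kb = Kw/Ka = 1.0×10^-14 / 2.3 × 10^-9 = 4.35 × 10^-6
Kb = [OH-]²/(0.445 − [OH-]) = 4.35 × 10^-6
Since Kb ≪ C₀, [OH-] ≈ √(Kb·C₀) = 1.39 × 10^-3 M.
Check: 0.31% ionized — well under 5%, approximation valid.
pOH = −log(1.39 × 10^-3) = 2.86; pH = 14.00 − 2.86 = 11.14

pH = 11.14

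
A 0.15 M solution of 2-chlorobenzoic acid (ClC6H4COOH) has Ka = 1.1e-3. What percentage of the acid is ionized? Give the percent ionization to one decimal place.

ClC6H4COOH ⇌ ClC6H4COO- + H+; let x = [H+] at equilibrium.
Solve x² + 0.0011x − 0.000165 = 0 → x = 1.23 × 10^-2 M
% ionization = x/C₀ × 100% = 1.23 × 10^-2/0.15 × 100% = 8.2%

8.2%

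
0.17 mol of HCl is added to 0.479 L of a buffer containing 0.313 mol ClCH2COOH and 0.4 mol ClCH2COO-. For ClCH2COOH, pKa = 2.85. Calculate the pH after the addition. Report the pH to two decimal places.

Added H+ converts ClCH2COO- to ClCH2COOH: ClCH2COOH → 0.483 mol, ClCH2COO- → 0.23 mol.
pH = pKa + log([A⁻]/[HA]) = 2.85 + log(0.23/0.483) = 2.85 -0.322

pH = 2.53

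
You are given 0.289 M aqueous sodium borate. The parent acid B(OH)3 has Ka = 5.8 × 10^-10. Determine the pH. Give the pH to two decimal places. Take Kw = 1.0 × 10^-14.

B(OH)4- is the conjugate base of the weak acid B(OH)3.
Kb = Kw/Ka = 1.0×10^-14 / 5.8 × 10^-10 = 1.72 × 10^-5
Kb = [OH-]²/(0.289 − [OH-]) = 1.72 × 10^-5
Since Kb ≪ C₀, [OH-] ≈ √(Kb·C₀) = 2.23 × 10^-3 M.
Check: 0.77% ionized — well under 5%, approximation valid.
pOH = −log(2.23 × 10^-3) = 2.65; pH = 14.00 − 2.65 = 11.35

pH = 11.35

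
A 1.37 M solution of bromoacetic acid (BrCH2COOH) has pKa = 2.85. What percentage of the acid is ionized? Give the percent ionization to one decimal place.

BrCH2COOH ⇌ BrCH2COO- + H+; let x = [H+] at equilibrium.
Ka = 10^(−2.85) = 1.41 × 10^-3
x ≈ √(Ka·C₀) = √(1.41 × 10^-3 × 1.37) = 4.40 × 10^-2 M
Fraction ionized = 4.40 × 10^-2 / 1.37 = 0.0321 → 3.2%

3.2%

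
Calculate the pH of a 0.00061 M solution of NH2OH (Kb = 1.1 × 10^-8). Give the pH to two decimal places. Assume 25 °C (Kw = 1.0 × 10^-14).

pH = 8.41

NH2OH + H2O ⇌ NH3OH+ + OH-
Kb = [OH-]²/(0.00061 − [OH-]) = 1.1 × 10^-8
Neglecting [OH-] in the denominator: [OH-] = √(1.1 × 10^-8 × 0.00061) = 2.59 × 10^-6 M
pOH = 5.59, so pH = 14.00 − pOH = 8.41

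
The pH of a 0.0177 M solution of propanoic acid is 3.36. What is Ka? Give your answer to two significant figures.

Ka = 1.1 × 10^-5

[H+] = 10^(-3.36) = 4.37 × 10^-4 M
At equilibrium [HA] = 0.0177 − 4.37 × 10^-4 = 1.73 × 10^-2 M
Ka = [H+][A-]/[HA] = (4.37 × 10^-4)² / 1.73 × 10^-2 = 1.1 × 10^-5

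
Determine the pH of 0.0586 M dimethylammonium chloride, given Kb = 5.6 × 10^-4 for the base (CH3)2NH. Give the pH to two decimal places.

pH = 5.99

(CH3)2NH2+ is the conjugate acid of the weak base (CH3)2NH.
Ka = Kw/Kb = 1.0×10^-14 / 5.6 × 10^-4 = 1.79 × 10^-11
From the ICE table, Ka = [H+]²/(0.0586 − [H+]) = 1.79 × 10^-11.
Assume [H+] ≪ 0.0586: [H+] ≈ √(1.79 × 10^-11 × 0.0586) = 1.02 × 10^-6 M
pH = −log(1.02 × 10^-6) = 5.99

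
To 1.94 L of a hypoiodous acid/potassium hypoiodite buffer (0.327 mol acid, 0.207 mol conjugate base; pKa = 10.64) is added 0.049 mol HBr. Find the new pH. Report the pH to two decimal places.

After neutralization: n(HOI) = 0.376 mol, n(OI-) = 0.158 mol.
pH = pKa + log([A⁻]/[HA]) = 10.64 + log(0.158/0.376) = 10.64 -0.377

pH = 10.26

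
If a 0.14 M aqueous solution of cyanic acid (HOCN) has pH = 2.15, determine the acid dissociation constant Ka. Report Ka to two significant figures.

Ka = 3.8 × 10^-4

[H+] = 10^(-2.15) = 7.08 × 10^-3 M
At equilibrium [HA] = 0.14 − 7.08 × 10^-3 = 1.33 × 10^-1 M
Ka = [H+][A-]/[HA] = (7.08 × 10^-3)² / 1.33 × 10^-1 = 3.8 × 10^-4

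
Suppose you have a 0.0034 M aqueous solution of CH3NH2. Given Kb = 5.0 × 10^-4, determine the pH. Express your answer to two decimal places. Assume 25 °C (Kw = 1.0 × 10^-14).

CH3NH2 + H2O ⇌ CH3NH3+ + OH-
From the ICE table, Kb = [OH-]²/(0.0034 − [OH-]) = 5.0 × 10^-4.
[OH-] is not negligible relative to C₀; solve [OH-]² + 0.0005·[OH-] − 1.7e-06 = 0.
[OH-] = [−0.0005 + √(0.0005² + 6.8e-06)]/2 = 1.08 × 10^-3 M
pOH = −log(1.08 × 10^-3) = 2.97; pH = 14.00 − 2.97 = 11.03

pH = 11.03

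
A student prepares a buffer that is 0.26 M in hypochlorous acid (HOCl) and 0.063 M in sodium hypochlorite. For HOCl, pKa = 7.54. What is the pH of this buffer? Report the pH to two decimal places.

Using pH = pKa + log([base]/[acid]) with [base]/[acid] = 0.063/0.26:
pH = 7.54 + (-0.616) = 6.92

pH = 6.92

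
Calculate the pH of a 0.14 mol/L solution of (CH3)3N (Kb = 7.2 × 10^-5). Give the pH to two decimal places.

(CH3)3N + H2O ⇌ (CH3)3NH+ + OH-
Kb = [OH-]²/(0.14 − [OH-]) = 7.2 × 10^-5
Assume [OH-] ≪ 0.14: [OH-] ≈ √(7.2 × 10^-5 × 0.14) = 3.17 × 10^-3 M
([OH-]/C₀ = 2.3% < 5%, so the approximation holds.)
pOH = 2.50, so pH = 14.00 − pOH = 11.50

pH = 11.50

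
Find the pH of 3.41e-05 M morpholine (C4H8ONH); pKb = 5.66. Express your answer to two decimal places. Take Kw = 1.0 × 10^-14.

pH = 8.88

C4H8ONH + H2O ⇌ C4H8ONH2+ + OH-
Kb = 10^(−5.66) = 2.19 × 10^-6
Kb = [OH-]²/(3.41e-05 − [OH-]) = 2.19 × 10^-6
The 5% rule fails; solving [OH-]² + Kb·[OH-] − Kb·C₀ = 0 exactly:
[OH-] = [−2.19e-06 + √(2.19e-06² + 2.99e-10)]/2 = 7.62 × 10^-6 M
pOH = −log(7.62 × 10^-6) = 5.12; pH = 14.00 − 5.12 = 8.88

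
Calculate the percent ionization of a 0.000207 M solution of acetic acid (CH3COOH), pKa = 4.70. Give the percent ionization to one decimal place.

CH3COOH ⇌ CH3COO- + H+; let x = [H+] at equilibrium.
Ka = 10^(−4.70) = 2.00 × 10^-5
Solve x² + 2e-05x − 4.14e-09 = 0 → x = 5.51 × 10^-5 M
Fraction ionized = 5.51 × 10^-5 / 0.000207 = 0.2662 → 26.6%

26.6%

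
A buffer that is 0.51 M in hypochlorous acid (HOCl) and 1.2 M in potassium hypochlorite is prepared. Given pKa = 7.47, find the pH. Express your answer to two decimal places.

pH = 7.84

Using pH = pKa + log([base]/[acid]) with [base]/[acid] = 1.2/0.51:
pH = 7.47 + (+0.372) = 7.84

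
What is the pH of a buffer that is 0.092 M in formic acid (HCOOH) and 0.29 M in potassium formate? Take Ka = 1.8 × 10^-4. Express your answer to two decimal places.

pKa = −log(1.8 × 10^-4) = 3.745
Using pH = pKa + log([base]/[acid]) with [base]/[acid] = 0.29/0.092:
pH = 3.745 + (+0.499) = 4.24

pH = 4.24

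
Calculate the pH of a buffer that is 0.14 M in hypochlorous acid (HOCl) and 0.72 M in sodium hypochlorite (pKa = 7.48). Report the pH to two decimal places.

pH = 8.19

pH = pKa + log([A⁻]/[HA]) = 7.48 + log(0.72/0.14)
pH = 7.48 + (+0.711) = 8.19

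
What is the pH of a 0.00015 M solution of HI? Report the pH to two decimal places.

HI is a strong acid and dissociates completely, so [H+] = 0.00015 M.
pH = -log(0.00015) = 3.82

pH = 3.82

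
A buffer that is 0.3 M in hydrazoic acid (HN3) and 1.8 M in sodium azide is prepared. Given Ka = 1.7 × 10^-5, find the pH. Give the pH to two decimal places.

pKa = −log(1.7 × 10^-5) = 4.770
Using pH = pKa + log([base]/[acid]) with [base]/[acid] = 1.8/0.3:
pH = 4.770 + (+0.778) = 5.55

pH = 5.55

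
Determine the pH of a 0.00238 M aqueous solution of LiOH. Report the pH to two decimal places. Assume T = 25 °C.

LiOH is a strong base; [OH-] = 0.00238 M.
pOH = -log(0.00238) = 2.62
pH = 14.00 - 2.62 = 11.38

pH = 11.38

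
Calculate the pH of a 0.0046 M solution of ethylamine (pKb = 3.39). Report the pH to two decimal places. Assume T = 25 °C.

pH = 11.07

C2H5NH2 + H2O ⇌ C2H5NH3+ + OH-
Kb = 10^(−3.39) = 4.07 × 10^-4
From the ICE table, Kb = [OH-]²/(0.0046 − [OH-]) = 4.07 × 10^-4.
Here C₀/Kb ≈ 11.3, so the small-[OH-] approximation fails. Use the quadratic:
[OH-] = (−Kb + √(Kb² + 4·Kb·C₀))/2 = 1.18 × 10^-3 M
pOH = −log(1.18 × 10^-3) = 2.93; pH = 14.00 − 2.93 = 11.07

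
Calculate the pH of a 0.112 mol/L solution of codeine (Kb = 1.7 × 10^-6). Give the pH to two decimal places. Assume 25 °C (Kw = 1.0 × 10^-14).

pH = 10.64

C18H21NO3 + H2O ⇌ C18H22NO3+ + OH-
From the ICE table, Kb = [OH-]²/(0.112 − [OH-]) = 1.7 × 10^-6.
Neglecting [OH-] in the denominator: [OH-] = √(1.7 × 10^-6 × 0.112) = 4.36 × 10^-4 M
pOH = −log(4.36 × 10^-4) = 3.36; pH = 14.00 − 3.36 = 10.64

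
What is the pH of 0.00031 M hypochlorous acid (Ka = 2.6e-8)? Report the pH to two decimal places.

pH = 5.55

HOCl ⇌ OCl- + H+
From the ICE table, Ka = x²/(0.00031 − x) = 2.6 × 10^-8.
Since Ka ≪ C₀, x ≈ √(Ka·C₀) = 2.84 × 10^-6 M.
(x/C₀ = 0.92% < 5%, so the approximation holds.)
pH = −log[H+] = −log(2.84 × 10^-6) = 5.55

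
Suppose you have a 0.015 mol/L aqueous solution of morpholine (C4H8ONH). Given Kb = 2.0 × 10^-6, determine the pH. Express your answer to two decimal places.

pH = 10.24

C4H8ONH + H2O ⇌ C4H8ONH2+ + OH-
Kb = [OH-]²/(0.015 − [OH-]) = 2.0 × 10^-6
Since Kb ≪ C₀, [OH-] ≈ √(Kb·C₀) = 1.73 × 10^-4 M.
pOH = 3.76, so pH = 14.00 − pOH = 10.24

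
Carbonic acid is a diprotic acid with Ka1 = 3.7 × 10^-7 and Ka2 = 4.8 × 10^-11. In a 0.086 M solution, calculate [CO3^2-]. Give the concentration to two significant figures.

4.8 × 10^-11 M

First ionization gives [H+] ≈ [HCO3-] = 1.78 × 10^-4 M.
Second step: Ka2 = [H+][CO3^2-]/[HCO3-] ≈ [CO3^2-] (since [H+] ≈ [HCO3-]).
So [CO3^2-] ≈ Ka2.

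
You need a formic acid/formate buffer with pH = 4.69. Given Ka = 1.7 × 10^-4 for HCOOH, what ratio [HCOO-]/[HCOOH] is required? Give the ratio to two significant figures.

ratio = 8.3

pKa = -log(1.7 × 10^-4) = 3.770
pH = pKa + log(r) ⇒ log(r) = 4.69 − 3.770 = +0.920
r = [HCOO-]/[HCOOH] = 10^(+0.920) = 8.32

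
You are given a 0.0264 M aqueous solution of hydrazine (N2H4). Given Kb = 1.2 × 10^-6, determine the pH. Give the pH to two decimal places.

pH = 10.25

N2H4 + H2O ⇌ N2H5+ + OH-
From the ICE table, Kb = [OH-]²/(0.0264 − [OH-]) = 1.2 × 10^-6.
Neglecting [OH-] in the denominator: [OH-] = √(1.2 × 10^-6 × 0.0264) = 1.78 × 10^-4 M
([OH-]/C₀ = 0.67% < 5%, so the approximation holds.)
pOH = −log(1.78 × 10^-4) = 3.75; pH = 14.00 − 3.75 = 10.25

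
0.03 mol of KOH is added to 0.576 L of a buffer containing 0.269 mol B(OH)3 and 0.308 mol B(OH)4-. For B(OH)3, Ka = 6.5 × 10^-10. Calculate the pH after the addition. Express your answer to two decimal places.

After neutralization: n(B(OH)3) = 0.239 mol, n(B(OH)4-) = 0.338 mol.
pKa = −log(6.5 × 10^-10) = 9.187
pH = pKa + log(n_B(OH)4-/n_B(OH)3) = 9.187 + log(0.338/0.239) = 9.187 + (+0.151)

pH = 9.34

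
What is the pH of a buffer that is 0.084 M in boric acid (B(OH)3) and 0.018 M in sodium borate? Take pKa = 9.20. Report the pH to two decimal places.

Henderson–Hasselbalch: pH = pKa + log([B(OH)4-]/[B(OH)3]) = 9.20 + log(0.018/0.084)
pH = 9.20 + (-0.669) = 8.53

pH = 8.53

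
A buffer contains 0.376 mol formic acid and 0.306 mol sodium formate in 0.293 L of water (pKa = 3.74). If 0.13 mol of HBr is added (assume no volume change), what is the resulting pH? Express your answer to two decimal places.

pH = 3.28

After neutralization: n(HCOOH) = 0.506 mol, n(HCOO-) = 0.176 mol.
Henderson–Hasselbalch with mole ratio 0.176/0.506: pH = 3.74 + (-0.459)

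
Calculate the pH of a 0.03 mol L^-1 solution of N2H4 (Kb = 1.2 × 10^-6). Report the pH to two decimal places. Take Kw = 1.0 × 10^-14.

pH = 10.28

N2H4 + H2O ⇌ N2H5+ + OH-
Kb = [OH-]²/(0.03 − [OH-]) = 1.2 × 10^-6
Assume [OH-] ≪ 0.03: [OH-] ≈ √(1.2 × 10^-6 × 0.03) = 1.90 × 10^-4 M
pOH = 3.72, so pH = 14.00 − pOH = 10.28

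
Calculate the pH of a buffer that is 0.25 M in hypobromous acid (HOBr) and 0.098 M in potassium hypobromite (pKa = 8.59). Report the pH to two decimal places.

pH = 8.18

Using pH = pKa + log([base]/[acid]) with [base]/[acid] = 0.098/0.25:
pH = 8.59 + (-0.407) = 8.18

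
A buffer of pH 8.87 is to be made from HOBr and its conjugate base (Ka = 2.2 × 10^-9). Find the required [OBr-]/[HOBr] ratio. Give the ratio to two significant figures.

ratio = 1.6

pKa = -log(2.2 × 10^-9) = 8.658
pH = pKa + log(r) ⇒ log(r) = 8.87 − 8.658 = +0.212
r = [OBr-]/[HOBr] = 10^(+0.212) = 1.63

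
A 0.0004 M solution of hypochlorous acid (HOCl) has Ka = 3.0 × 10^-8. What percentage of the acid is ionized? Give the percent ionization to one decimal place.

HOCl ⇌ OCl- + H+; let x = [H+] at equilibrium.
x ≈ √(Ka·C₀) = √(3.0 × 10^-8 × 0.0004) = 3.46 × 10^-6 M
% ionization = x/C₀ × 100% = 3.46 × 10^-6/0.0004 × 100% = 0.9%

0.9%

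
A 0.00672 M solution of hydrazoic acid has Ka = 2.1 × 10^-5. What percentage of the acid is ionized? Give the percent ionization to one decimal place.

HN3 ⇌ N3- + H+; let x = [H+] at equilibrium.
Solve x² + 2.1e-05x − 1.41e-07 = 0 → x = 3.65 × 10^-4 M
% ionization = x/C₀ × 100% = 3.65 × 10^-4/0.00672 × 100% = 5.4%

5.4%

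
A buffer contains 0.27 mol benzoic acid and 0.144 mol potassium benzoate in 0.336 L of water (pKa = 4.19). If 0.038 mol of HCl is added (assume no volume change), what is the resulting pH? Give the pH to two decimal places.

After neutralization: n(C6H5COOH) = 0.308 mol, n(C6H5COO-) = 0.106 mol.
pH = pKa + log([A⁻]/[HA]) = 4.19 + log(0.106/0.308) = 4.19 -0.463

pH = 3.73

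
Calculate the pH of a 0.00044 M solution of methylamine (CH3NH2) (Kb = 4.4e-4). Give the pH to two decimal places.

pH = 10.43

CH3NH2 + H2O ⇌ CH3NH3+ + OH-
Let x = [OH-] at equilibrium. Kb = x²/(0.00044 − x).
x is not negligible relative to C₀; solve x² + 0.00044·x − 1.94e-07 = 0.
x = (−Kb + √(Kb² + 4·Kb·C₀))/2 = 2.72 × 10^-4 M
pOH = 3.57, so pH = 14.00 − pOH = 10.43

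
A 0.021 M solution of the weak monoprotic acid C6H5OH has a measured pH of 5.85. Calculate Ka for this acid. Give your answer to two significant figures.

Ka = 9.5 × 10^-11

[H+] = 10^(-5.85) = 1.41 × 10^-6 M
At equilibrium [HA] = 0.021 − 1.41 × 10^-6 = 2.10 × 10^-2 M
Ka = [H+][A-]/[HA] = (1.41 × 10^-6)² / 2.10 × 10^-2 = 9.5 × 10^-11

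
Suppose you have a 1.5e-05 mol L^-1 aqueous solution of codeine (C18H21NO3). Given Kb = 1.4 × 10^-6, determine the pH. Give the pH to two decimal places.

pH = 8.60

C18H21NO3 + H2O ⇌ C18H22NO3+ + OH-
Kb = [OH-]²/(1.5e-05 − [OH-]) = 1.4 × 10^-6
[OH-] is not negligible relative to C₀; solve [OH-]² + 1.4e-06·[OH-] − 2.1e-11 = 0.
[OH-] = [−1.4e-06 + √(1.4e-06² + 8.4e-11)]/2 = 3.94 × 10^-6 M
pOH = 5.40, so pH = 14.00 − pOH = 8.60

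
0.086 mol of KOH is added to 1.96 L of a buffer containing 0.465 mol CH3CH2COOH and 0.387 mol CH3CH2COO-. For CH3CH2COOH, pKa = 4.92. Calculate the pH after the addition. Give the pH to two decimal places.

pH = 5.02

OH- converts CH3CH2COOH to CH3CH2COO-: CH3CH2COOH → 0.379 mol, CH3CH2COO- → 0.473 mol.
pH = pKa + log([A⁻]/[HA]) = 4.92 + log(0.473/0.379) = 4.92 +0.096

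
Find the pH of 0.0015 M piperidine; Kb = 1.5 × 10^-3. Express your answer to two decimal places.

pH = 10.97

C5H10NH + H2O ⇌ C5H10NH2+ + OH-
From the ICE table, Kb = [OH-]²/(0.0015 − [OH-]) = 1.5 × 10^-3.
The 5% rule fails; solving [OH-]² + Kb·[OH-] − Kb·C₀ = 0 exactly:
[OH-] = [−0.0015 + √(0.0015² + 9e-06)]/2 = 9.27 × 10^-4 M
pOH = −log(9.27 × 10^-4) = 3.03; pH = 14.00 − 3.03 = 10.97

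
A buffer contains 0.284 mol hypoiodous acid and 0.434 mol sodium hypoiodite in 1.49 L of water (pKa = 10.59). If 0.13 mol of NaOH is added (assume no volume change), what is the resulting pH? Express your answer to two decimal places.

pH = 11.15

OH- converts HOI to OI-: HOI → 0.154 mol, OI- → 0.564 mol.
Henderson–Hasselbalch with mole ratio 0.564/0.154: pH = 10.59 + (+0.564)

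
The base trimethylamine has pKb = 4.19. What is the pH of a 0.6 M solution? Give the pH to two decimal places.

(CH3)3N + H2O ⇌ (CH3)3NH+ + OH-
Kb = 10^(−4.19) = 6.46 × 10^-5
Kb = [OH-]²/(0.6 − [OH-]) = 6.46 × 10^-5
Neglecting [OH-] in the denominator: [OH-] = √(6.46 × 10^-5 × 0.6) = 6.23 × 10^-3 M
([OH-]/C₀ = 1% < 5%, so the approximation holds.)
pOH = −log(6.23 × 10^-3) = 2.21; pH = 14.00 − 2.21 = 11.79

pH = 11.79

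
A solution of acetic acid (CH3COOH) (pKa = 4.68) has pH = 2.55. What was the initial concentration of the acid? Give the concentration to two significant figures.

C₀ = 3.8 × 10^-1 M

[H+] = 10^(-2.55) = 2.82 × 10^-3 M = x
Ka = 10^(−4.68) = 2.09 × 10^-5
Ka = x²/(C₀ − x) ⇒ C₀ = x + x²/Ka
C₀ = 2.82 × 10^-3 + (2.82 × 10^-3)²/(2.09 × 10^-5) = 3.83 × 10^-1 M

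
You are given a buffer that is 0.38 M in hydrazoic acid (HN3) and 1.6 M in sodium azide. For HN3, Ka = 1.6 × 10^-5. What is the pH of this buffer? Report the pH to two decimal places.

pH = 5.42

pKa = −log(1.6 × 10^-5) = 4.796
Henderson–Hasselbalch: pH = pKa + log([N3-]/[HN3]) = 4.796 + log(1.6/0.38)
pH = 4.796 + (+0.624) = 5.42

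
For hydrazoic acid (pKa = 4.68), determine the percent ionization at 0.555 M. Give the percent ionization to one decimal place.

0.6%

HN3 ⇌ N3- + H+; let x = [H+] at equilibrium.
Ka = 10^(−4.68) = 2.09 × 10^-5
x ≈ √(Ka·C₀) = √(2.09 × 10^-5 × 0.555) = 3.41 × 10^-3 M
Fraction ionized = 3.41 × 10^-3 / 0.555 = 0.0061 → 0.6%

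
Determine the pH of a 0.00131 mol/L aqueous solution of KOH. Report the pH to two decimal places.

pH = 11.12

KOH is a strong base; [OH-] = 0.00131 M.
pOH = -log(0.00131) = 2.88
pH = 14.00 - 2.88 = 11.12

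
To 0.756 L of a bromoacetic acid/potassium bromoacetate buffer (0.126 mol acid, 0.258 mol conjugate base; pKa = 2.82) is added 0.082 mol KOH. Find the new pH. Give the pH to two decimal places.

pH = 3.71

OH- converts BrCH2COOH to BrCH2COO-: BrCH2COOH → 0.044 mol, BrCH2COO- → 0.34 mol.
pH = pKa + log([A⁻]/[HA]) = 2.82 + log(0.34/0.044) = 2.82 +0.888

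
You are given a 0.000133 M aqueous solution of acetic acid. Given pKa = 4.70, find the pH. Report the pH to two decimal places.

CH3COOH ⇌ CH3COO- + H+
Ka = 10^(−4.70) = 2.00 × 10^-5
From the ICE table, Ka = [H+]²/(0.000133 − [H+]) = 2.00 × 10^-5.
Here C₀/Ka ≈ 6.65, so the small-[H+] approximation fails. Use the quadratic:
[H+] = (−Ka + √(Ka² + 4·Ka·C₀))/2 = 4.25 × 10^-5 M
pH = −log(4.25 × 10^-5) = 4.37

pH = 4.37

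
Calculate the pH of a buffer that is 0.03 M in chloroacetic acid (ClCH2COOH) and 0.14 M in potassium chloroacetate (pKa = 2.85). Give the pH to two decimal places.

pH = pKa + log([A⁻]/[HA]) = 2.85 + log(0.14/0.03)
pH = 2.85 + (+0.669) = 3.52

pH = 3.52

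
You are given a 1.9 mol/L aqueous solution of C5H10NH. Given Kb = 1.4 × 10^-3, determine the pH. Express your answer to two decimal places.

C5H10NH + H2O ⇌ C5H10NH2+ + OH-
From the ICE table, Kb = [OH-]²/(1.9 − [OH-]) = 1.4 × 10^-3.
Assume [OH-] ≪ 1.9: [OH-] ≈ √(1.4 × 10^-3 × 1.9) = 5.16 × 10^-2 M
Check: 2.7% ionized — well under 5%, approximation valid.
pOH = −log(5.16 × 10^-2) = 1.29; pH = 14.00 − 1.29 = 12.71

pH = 12.71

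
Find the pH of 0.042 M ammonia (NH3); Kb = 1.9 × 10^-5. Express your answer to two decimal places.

NH3 + H2O ⇌ NH4+ + OH-
From the ICE table, Kb = x²/(0.042 − x) = 1.9 × 10^-5.
Neglecting x in the denominator: x = √(1.9 × 10^-5 × 0.042) = 8.93 × 10^-4 M
pOH = 3.05, so pH = 14.00 − pOH = 10.95

pH = 10.95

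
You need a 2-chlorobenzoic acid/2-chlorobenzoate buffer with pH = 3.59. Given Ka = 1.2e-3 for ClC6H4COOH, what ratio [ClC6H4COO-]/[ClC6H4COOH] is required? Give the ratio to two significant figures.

pKa = -log(1.2 × 10^-3) = 2.921
pH = pKa + log(r) ⇒ log(r) = 3.59 − 2.921 = +0.669
r = [ClC6H4COO-]/[ClC6H4COOH] = 10^(+0.669) = 4.67

ratio = 4.7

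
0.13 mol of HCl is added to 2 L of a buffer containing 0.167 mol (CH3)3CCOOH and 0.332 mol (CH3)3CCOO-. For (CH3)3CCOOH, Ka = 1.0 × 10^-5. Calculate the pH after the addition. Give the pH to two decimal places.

pH = 4.83

After neutralization: n((CH3)3CCOOH) = 0.297 mol, n((CH3)3CCOO-) = 0.202 mol.
pKa = −log(1.0 × 10^-5) = 5.000
Henderson–Hasselbalch with mole ratio 0.202/0.297: pH = 5.000 + (-0.167)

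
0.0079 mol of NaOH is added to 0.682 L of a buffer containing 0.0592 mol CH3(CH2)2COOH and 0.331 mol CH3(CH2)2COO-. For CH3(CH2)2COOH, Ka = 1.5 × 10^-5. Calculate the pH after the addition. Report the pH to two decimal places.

pH = 5.64

After neutralization: n(CH3(CH2)2COOH) = 0.0513 mol, n(CH3(CH2)2COO-) = 0.339 mol.
pKa = −log(1.5 × 10^-5) = 4.824
Henderson–Hasselbalch with mole ratio 0.339/0.0513: pH = 4.824 + (+0.820)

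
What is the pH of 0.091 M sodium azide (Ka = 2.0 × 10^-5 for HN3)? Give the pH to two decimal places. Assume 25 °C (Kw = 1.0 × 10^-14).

pH = 8.83

N3- is the conjugate base of the weak acid HN3.
Kb = Kw/Ka = 1.0×10^-14 / 2.0 × 10^-5 = 5.00 × 10^-10
From the ICE table, Kb = [OH-]²/(0.091 − [OH-]) = 5.00 × 10^-10.
Since Kb ≪ C₀, [OH-] ≈ √(Kb·C₀) = 6.75 × 10^-6 M.
pOH = −log(6.75 × 10^-6) = 5.17; pH = 14.00 − 5.17 = 8.83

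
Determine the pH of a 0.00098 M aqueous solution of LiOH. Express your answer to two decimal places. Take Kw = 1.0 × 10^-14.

LiOH is a strong base; [OH-] = 0.00098 M.
pOH = -log(0.00098) = 3.01
pH = 14.00 - 3.01 = 10.99

pH = 10.99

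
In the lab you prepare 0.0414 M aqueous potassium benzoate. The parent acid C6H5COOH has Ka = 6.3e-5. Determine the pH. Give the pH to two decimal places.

pH = 8.41

C6H5COO- is the conjugate base of the weak acid C6H5COOH.
Kb = Kw/Ka = 1.0×10^-14 / 6.3 × 10^-5 = 1.59 × 10^-10
Kb = x²/(0.0414 − x) = 1.59 × 10^-10
Assume x ≪ 0.0414: x ≈ √(1.59 × 10^-10 × 0.0414) = 2.57 × 10^-6 M
Check: 0.0062% ionized — well under 5%, approximation valid.
pOH = −log(2.57 × 10^-6) = 5.59; pH = 14.00 − 5.59 = 8.41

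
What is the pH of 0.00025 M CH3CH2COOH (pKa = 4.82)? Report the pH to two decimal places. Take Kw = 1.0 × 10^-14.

pH = 4.26

CH3CH2COOH ⇌ CH3CH2COO- + H+
Ka = 10^(−4.82) = 1.51 × 10^-5
From the ICE table, Ka = [H+]²/(0.00025 − [H+]) = 1.51 × 10^-5.
The 5% rule fails; solving [H+]² + Ka·[H+] − Ka·C₀ = 0 exactly:
[H+] = (−Ka + √(Ka² + 4·Ka·C₀))/2 = 5.44 × 10^-5 M
pH = −log[H+] = −log(5.44 × 10^-5) = 4.26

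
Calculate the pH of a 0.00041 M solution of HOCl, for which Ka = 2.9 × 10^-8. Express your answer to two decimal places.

pH = 5.46

HOCl ⇌ OCl- + H+
Ka = [H+]²/(0.00041 − [H+]) = 2.9 × 10^-8
Since Ka ≪ C₀, [H+] ≈ √(Ka·C₀) = 3.45 × 10^-6 M.
pH = −log(3.45 × 10^-6) = 5.46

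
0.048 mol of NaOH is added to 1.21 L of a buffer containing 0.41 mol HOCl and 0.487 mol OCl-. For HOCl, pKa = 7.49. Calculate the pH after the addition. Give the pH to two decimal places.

pH = 7.66

OH- converts HOCl to OCl-: HOCl → 0.362 mol, OCl- → 0.535 mol.
pH = pKa + log([A⁻]/[HA]) = 7.49 + log(0.535/0.362) = 7.49 +0.170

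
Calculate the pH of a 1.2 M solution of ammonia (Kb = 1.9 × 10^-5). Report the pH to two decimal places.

NH3 + H2O ⇌ NH4+ + OH-
Kb = [OH-]²/(1.2 − [OH-]) = 1.9 × 10^-5
Assume [OH-] ≪ 1.2: [OH-] ≈ √(1.9 × 10^-5 × 1.2) = 4.77 × 10^-3 M
pOH = −log(4.77 × 10^-3) = 2.32; pH = 14.00 − 2.32 = 11.68

pH = 11.68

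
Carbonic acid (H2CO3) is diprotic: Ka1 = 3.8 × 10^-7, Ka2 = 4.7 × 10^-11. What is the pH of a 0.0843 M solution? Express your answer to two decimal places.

pH = 3.75

Since Ka1 ≫ Ka2, the first ionization dominates [H+].
Ka1 = x²/(0.0843 − x) = 3.8 × 10^-7
x ≈ √(3.8 × 10^-7 × 0.0843) = 1.79 × 10^-4 M
pH = −log(1.79 × 10^-4) = 3.75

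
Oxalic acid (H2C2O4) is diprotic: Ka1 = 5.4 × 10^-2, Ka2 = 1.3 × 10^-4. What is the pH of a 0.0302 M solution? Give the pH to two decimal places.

Ka1 ≫ Ka2, so treat the first dissociation as the only significant source of H+.
Ka1 = x²/(0.0302 − x) = 5.4 × 10^-2
Solving the quadratic: x = (−Ka1 + √(Ka1² + 4·Ka1·C₀))/2 = 2.16 × 10^-2 M
pH = −log(2.16 × 10^-2) = 1.67

pH = 1.67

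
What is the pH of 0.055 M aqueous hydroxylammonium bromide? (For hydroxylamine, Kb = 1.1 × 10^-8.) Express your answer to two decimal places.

NH3OH+ is the conjugate acid of the weak base NH2OH.
Ka = Kw/Kb = 1.0×10^-14 / 1.1 × 10^-8 = 9.09 × 10^-7
Let x = [H+] at equilibrium. Ka = x²/(0.055 − x).
Neglecting x in the denominator: x = √(9.09 × 10^-7 × 0.055) = 2.24 × 10^-4 M
pH = −log(2.24 × 10^-4) = 3.65

pH = 3.65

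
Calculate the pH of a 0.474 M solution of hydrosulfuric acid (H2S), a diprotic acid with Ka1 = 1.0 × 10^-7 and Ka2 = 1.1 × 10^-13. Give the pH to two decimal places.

Since Ka1 ≫ Ka2, the first ionization dominates [H+].
Ka1 = x²/(0.474 − x) = 1.0 × 10^-7
x ≈ √(1.0 × 10^-7 × 0.474) = 2.18 × 10^-4 M
pH = −log(2.18 × 10^-4) = 3.66

pH = 3.66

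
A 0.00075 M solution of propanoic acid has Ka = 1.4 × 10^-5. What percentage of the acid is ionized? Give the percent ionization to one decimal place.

12.8%

CH3CH2COOH ⇌ CH3CH2COO- + H+; let x = [H+] at equilibrium.
Ka = x²/(C₀ − x); solving the quadratic gives x = 9.57 × 10^-5 M.
Fraction ionized = 9.57 × 10^-5 / 0.00075 = 0.1276 → 12.8%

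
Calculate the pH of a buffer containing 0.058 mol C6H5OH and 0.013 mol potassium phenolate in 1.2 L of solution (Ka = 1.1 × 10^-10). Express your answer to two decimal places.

pKa = −log(1.1 × 10^-10) = 9.959
pH = pKa + log([A⁻]/[HA]) = 9.959 + log(0.013/0.058)
pH = 9.959 + (-0.649) = 9.31

pH = 9.31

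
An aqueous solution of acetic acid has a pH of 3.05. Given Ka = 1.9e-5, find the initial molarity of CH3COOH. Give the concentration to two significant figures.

[H+] = 10^(-3.05) = 8.91 × 10^-4 M = x
Ka = x²/(C₀ − x) ⇒ C₀ = x + x²/Ka
C₀ = 8.91 × 10^-4 + (8.91 × 10^-4)²/(1.9 × 10^-5) = 4.27 × 10^-2 M

C₀ = 4.3 × 10^-2 M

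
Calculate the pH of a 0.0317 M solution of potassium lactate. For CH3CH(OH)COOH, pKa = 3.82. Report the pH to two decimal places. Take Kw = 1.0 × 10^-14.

pH = 8.16

CH3CH(OH)COO- is the conjugate base of the weak acid CH3CH(OH)COOH.
Ka = 10^(−3.82) = 1.51 × 10^-4
Kb = Kw/Ka = 1.0×10^-14 / 1.51 × 10^-4 = 6.62 × 10^-11
Let x = [OH-] at equilibrium. Kb = x²/(0.0317 − x).
Assume x ≪ 0.0317: x ≈ √(6.62 × 10^-11 × 0.0317) = 1.45 × 10^-6 M
Check: 0.0046% ionized — well under 5%, approximation valid.
pOH = −log(1.45 × 10^-6) = 5.84; pH = 14.00 − 5.84 = 8.16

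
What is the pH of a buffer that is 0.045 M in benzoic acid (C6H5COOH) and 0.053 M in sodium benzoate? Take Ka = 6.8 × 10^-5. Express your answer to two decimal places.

pH = 4.24

pKa = −log(6.8 × 10^-5) = 4.167
pH = pKa + log([A⁻]/[HA]) = 4.167 + log(0.053/0.045)
pH = 4.167 + (+0.071) = 4.24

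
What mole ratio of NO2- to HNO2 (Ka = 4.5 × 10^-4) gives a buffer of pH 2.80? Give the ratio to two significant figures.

pKa = -log(4.5 × 10^-4) = 3.347
pH = pKa + log(r) ⇒ log(r) = 2.80 − 3.347 = -0.547
r = [NO2-]/[HNO2] = 10^(-0.547) = 0.284

ratio = 0.28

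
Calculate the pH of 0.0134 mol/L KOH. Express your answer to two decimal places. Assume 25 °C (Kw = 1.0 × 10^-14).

pH = 12.13

KOH is a strong base; [OH-] = 0.0134 M.
pOH = -log(0.0134) = 1.87
pH = 14.00 - 1.87 = 12.13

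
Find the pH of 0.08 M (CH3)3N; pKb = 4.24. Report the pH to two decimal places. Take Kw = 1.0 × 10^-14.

pH = 11.33

(CH3)3N + H2O ⇌ (CH3)3NH+ + OH-
Kb = 10^(−4.24) = 5.75 × 10^-5
Kb = [OH-]²/(0.08 − [OH-]) = 5.75 × 10^-5
Assume [OH-] ≪ 0.08: [OH-] ≈ √(5.75 × 10^-5 × 0.08) = 2.14 × 10^-3 M
Check: 2.7% ionized — well under 5%, approximation valid.
pOH = −log(2.14 × 10^-3) = 2.67; pH = 14.00 − 2.67 = 11.33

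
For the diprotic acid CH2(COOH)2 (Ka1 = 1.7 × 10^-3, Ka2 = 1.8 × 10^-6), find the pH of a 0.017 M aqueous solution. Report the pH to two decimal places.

Since Ka1 ≫ Ka2, the first ionization dominates [H+].
Ka1 = x²/(0.017 − x) = 1.7 × 10^-3
Solving the quadratic: x = (−Ka1 + √(Ka1² + 4·Ka1·C₀))/2 = 4.59 × 10^-3 M
pH = −log(4.59 × 10^-3) = 2.34

pH = 2.34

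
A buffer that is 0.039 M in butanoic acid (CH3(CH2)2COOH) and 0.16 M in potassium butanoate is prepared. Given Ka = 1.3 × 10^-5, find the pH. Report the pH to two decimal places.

pKa = −log(1.3 × 10^-5) = 4.886
Henderson–Hasselbalch: pH = pKa + log([CH3(CH2)2COO-]/[CH3(CH2)2COOH]) = 4.886 + log(0.16/0.039)
pH = 4.886 + (+0.613) = 5.50

pH = 5.50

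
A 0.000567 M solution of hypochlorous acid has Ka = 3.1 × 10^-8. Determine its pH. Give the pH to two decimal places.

HOCl ⇌ OCl- + H+
Ka = [H+]²/(0.000567 − [H+]) = 3.1 × 10^-8
Assume [H+] ≪ 0.000567: [H+] ≈ √(3.1 × 10^-8 × 0.000567) = 4.19 × 10^-6 M
Check: 0.74% ionized — well under 5%, approximation valid.
pH = −log[H+] = −log(4.19 × 10^-6) = 5.38

pH = 5.38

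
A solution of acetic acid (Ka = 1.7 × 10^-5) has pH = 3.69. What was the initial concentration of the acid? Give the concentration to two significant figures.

C₀ = 2.7 × 10^-3 M

[H+] = 10^(-3.69) = 2.04 × 10^-4 M = x
Ka = x²/(C₀ − x) ⇒ C₀ = x + x²/Ka
C₀ = 2.04 × 10^-4 + (2.04 × 10^-4)²/(1.7 × 10^-5) = 2.65 × 10^-3 M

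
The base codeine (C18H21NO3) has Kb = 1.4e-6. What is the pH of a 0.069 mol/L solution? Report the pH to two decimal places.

C18H21NO3 + H2O ⇌ C18H22NO3+ + OH-
From the ICE table, Kb = [OH-]²/(0.069 − [OH-]) = 1.4 × 10^-6.
Assume [OH-] ≪ 0.069: [OH-] ≈ √(1.4 × 10^-6 × 0.069) = 3.11 × 10^-4 M
Check: 0.45% ionized — well under 5%, approximation valid.
pOH = 3.51, so pH = 14.00 − pOH = 10.49

pH = 10.49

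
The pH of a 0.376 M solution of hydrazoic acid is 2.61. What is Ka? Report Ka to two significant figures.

Ka = 1.6 × 10^-5

[H+] = 10^(-2.61) = 2.45 × 10^-3 M
At equilibrium [HA] = 0.376 − 2.45 × 10^-3 = 3.74 × 10^-1 M
Ka = [H+][A-]/[HA] = (2.45 × 10^-3)² / 3.74 × 10^-1 = 1.6 × 10^-5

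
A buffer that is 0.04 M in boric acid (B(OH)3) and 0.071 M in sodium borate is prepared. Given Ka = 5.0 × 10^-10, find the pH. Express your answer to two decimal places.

pKa = −log(5.0 × 10^-10) = 9.301
Henderson–Hasselbalch: pH = pKa + log([B(OH)4-]/[B(OH)3]) = 9.301 + log(0.071/0.04)
pH = 9.301 + (+0.249) = 9.55

pH = 9.55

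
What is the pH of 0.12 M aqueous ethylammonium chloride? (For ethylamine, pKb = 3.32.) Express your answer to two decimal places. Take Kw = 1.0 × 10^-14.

C2H5NH3+ is the conjugate acid of the weak base C2H5NH2.
Kb = 10^(−3.32) = 4.79 × 10^-4
Ka = Kw/Kb = 1.0×10^-14 / 4.79 × 10^-4 = 2.09 × 10^-11
Ka = [H+]²/(0.12 − [H+]) = 2.09 × 10^-11
Since Ka ≪ C₀, [H+] ≈ √(Ka·C₀) = 1.58 × 10^-6 M.
pH = −log[H+] = −log(1.58 × 10^-6) = 5.80

pH = 5.80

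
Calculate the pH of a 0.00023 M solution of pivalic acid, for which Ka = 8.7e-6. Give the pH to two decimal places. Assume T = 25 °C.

(CH3)3CCOOH ⇌ (CH3)3CCOO- + H+
From the ICE table, Ka = [H+]²/(0.00023 − [H+]) = 8.7 × 10^-6.
Here C₀/Ka ≈ 26.4, so the small-[H+] approximation fails. Use the quadratic:
[H+] = [−8.7e-06 + √(8.7e-06² + 8e-09)]/2 = 4.06 × 10^-5 M
pH = −log[H+] = −log(4.06 × 10^-5) = 4.39

pH = 4.39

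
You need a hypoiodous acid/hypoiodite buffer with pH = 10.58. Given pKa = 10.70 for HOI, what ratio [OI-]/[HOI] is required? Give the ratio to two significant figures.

pH = pKa + log(r) ⇒ log(r) = 10.58 − 10.70 = -0.12
r = [OI-]/[HOI] = 10^(-0.12) = 0.759

ratio = 0.76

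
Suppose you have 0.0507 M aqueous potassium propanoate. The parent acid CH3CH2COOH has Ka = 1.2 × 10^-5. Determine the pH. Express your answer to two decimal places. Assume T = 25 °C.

CH3CH2COO- is the conjugate base of the weak acid CH3CH2COOH.
Kb = Kw/Ka = 1.0×10^-14 / 1.2 × 10^-5 = 8.33 × 10^-10
Let x = [OH-] at equilibrium. Kb = x²/(0.0507 − x).
Since Kb ≪ C₀, x ≈ √(Kb·C₀) = 6.50 × 10^-6 M.
(x/C₀ = 0.013% < 5%, so the approximation holds.)
pOH = −log(6.50 × 10^-6) = 5.19; pH = 14.00 − 5.19 = 8.81

pH = 8.81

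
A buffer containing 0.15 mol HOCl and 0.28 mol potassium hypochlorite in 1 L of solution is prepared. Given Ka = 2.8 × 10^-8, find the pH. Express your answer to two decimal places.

pH = 7.82

pKa = −log(2.8 × 10^-8) = 7.553
Henderson–Hasselbalch: pH = pKa + log([OCl-]/[HOCl]) = 7.553 + log(0.28/0.15)
pH = 7.553 + (+0.271) = 7.82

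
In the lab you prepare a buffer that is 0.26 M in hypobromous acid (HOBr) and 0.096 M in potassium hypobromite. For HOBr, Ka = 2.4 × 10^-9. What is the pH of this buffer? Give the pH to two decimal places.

pH = 8.19

pKa = −log(2.4 × 10^-9) = 8.620
Henderson–Hasselbalch: pH = pKa + log([OBr-]/[HOBr]) = 8.620 + log(0.096/0.26)
pH = 8.620 + (-0.433) = 8.19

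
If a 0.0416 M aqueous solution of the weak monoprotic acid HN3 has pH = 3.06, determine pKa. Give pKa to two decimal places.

[H+] = 10^(-3.06) = 8.71 × 10^-4 M
At equilibrium [HA] = 0.0416 − 8.71 × 10^-4 = 4.07 × 10^-2 M
Ka = [H+][A-]/[HA] = (8.71 × 10^-4)² / 4.07 × 10^-2 = 1.86 × 10^-5
pKa = -log(1.86 × 10^-5) = 4.73

pKa = 4.73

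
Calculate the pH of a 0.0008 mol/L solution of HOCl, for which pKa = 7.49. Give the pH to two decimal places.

HOCl ⇌ OCl- + H+
Ka = 10^(−7.49) = 3.24 × 10^-8
From the ICE table, Ka = [H+]²/(0.0008 − [H+]) = 3.24 × 10^-8.
Neglecting [H+] in the denominator: [H+] = √(3.24 × 10^-8 × 0.0008) = 5.09 × 10^-6 M
([H+]/C₀ = 0.64% < 5%, so the approximation holds.)
pH = −log[H+] = −log(5.09 × 10^-6) = 5.29

pH = 5.29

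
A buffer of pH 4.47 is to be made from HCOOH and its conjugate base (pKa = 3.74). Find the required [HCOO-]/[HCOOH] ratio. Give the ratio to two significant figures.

pH = pKa + log(r) ⇒ log(r) = 4.47 − 3.74 = +0.73
r = [HCOO-]/[HCOOH] = 10^(+0.73) = 5.37

ratio = 5.4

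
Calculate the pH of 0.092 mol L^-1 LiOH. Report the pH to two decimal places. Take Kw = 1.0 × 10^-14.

LiOH is a strong base; [OH-] = 0.092 M.
pOH = -log(0.092) = 1.04
pH = 14.00 - 1.04 = 12.96

pH = 12.96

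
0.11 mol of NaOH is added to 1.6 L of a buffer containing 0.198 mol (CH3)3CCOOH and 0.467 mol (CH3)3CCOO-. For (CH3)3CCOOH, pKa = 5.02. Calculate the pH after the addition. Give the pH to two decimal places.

pH = 5.84

After neutralization: n((CH3)3CCOOH) = 0.088 mol, n((CH3)3CCOO-) = 0.577 mol.
pH = pKa + log(n_(CH3)3CCOO-/n_(CH3)3CCOOH) = 5.02 + log(0.577/0.088) = 5.02 + (+0.817)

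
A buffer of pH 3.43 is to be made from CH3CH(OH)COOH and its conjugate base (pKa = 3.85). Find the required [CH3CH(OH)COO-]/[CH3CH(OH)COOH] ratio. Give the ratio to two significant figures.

pH = pKa + log(r) ⇒ log(r) = 3.43 − 3.85 = -0.42
r = [CH3CH(OH)COO-]/[CH3CH(OH)COOH] = 10^(-0.42) = 0.38

ratio = 0.38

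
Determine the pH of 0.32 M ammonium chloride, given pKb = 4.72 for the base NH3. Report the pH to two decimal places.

NH4+ is the conjugate acid of the weak base NH3.
Kb = 10^(−4.72) = 1.91 × 10^-5
Ka = Kw/Kb = 1.0×10^-14 / 1.91 × 10^-5 = 5.24 × 10^-10
Let x = [H+] at equilibrium. Ka = x²/(0.32 − x).
Since Ka ≪ C₀, x ≈ √(Ka·C₀) = 1.29 × 10^-5 M.
pH = −log[H+] = −log(1.29 × 10^-5) = 4.89

pH = 4.89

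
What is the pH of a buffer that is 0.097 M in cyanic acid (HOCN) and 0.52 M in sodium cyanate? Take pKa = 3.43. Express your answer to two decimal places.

Using pH = pKa + log([base]/[acid]) with [base]/[acid] = 0.52/0.097:
pH = 3.43 + (+0.729) = 4.16

pH = 4.16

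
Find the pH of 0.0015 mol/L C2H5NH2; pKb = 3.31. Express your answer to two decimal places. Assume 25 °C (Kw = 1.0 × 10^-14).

C2H5NH2 + H2O ⇌ C2H5NH3+ + OH-
Kb = 10^(−3.31) = 4.90 × 10^-4
Let x = [OH-] at equilibrium. Kb = x²/(0.0015 − x).
x is not negligible relative to C₀; solve x² + 0.00049·x − 7.35e-07 = 0.
x = [−0.00049 + √(0.00049² + 2.94e-06)]/2 = 6.47 × 10^-4 M
pOH = −log(6.47 × 10^-4) = 3.19; pH = 14.00 − 3.19 = 10.81

pH = 10.81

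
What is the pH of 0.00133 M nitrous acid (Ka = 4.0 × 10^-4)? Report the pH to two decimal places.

HNO2 ⇌ NO2- + H+
Ka = [H+]²/(0.00133 − [H+]) = 4.0 × 10^-4
[H+] is not negligible relative to C₀; solve [H+]² + 0.0004·[H+] − 5.32e-07 = 0.
[H+] = (−Ka + √(Ka² + 4·Ka·C₀))/2 = 5.56 × 10^-4 M
pH = −log[H+] = −log(5.56 × 10^-4) = 3.25

pH = 3.25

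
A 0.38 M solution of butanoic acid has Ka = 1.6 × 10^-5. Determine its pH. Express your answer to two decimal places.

pH = 2.61

CH3(CH2)2COOH ⇌ CH3(CH2)2COO- + H+
From the ICE table, Ka = x²/(0.38 − x) = 1.6 × 10^-5.
Assume x ≪ 0.38: x ≈ √(1.6 × 10^-5 × 0.38) = 2.47 × 10^-3 M
pH = −log(2.47 × 10^-3) = 2.61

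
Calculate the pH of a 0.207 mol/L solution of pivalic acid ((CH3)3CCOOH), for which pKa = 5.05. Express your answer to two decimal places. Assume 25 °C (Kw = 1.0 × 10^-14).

pH = 2.87

(CH3)3CCOOH ⇌ (CH3)3CCOO- + H+
Ka = 10^(−5.05) = 8.91 × 10^-6
Ka = x²/(0.207 − x) = 8.91 × 10^-6
Assume x ≪ 0.207: x ≈ √(8.91 × 10^-6 × 0.207) = 1.36 × 10^-3 M
Check: 0.66% ionized — well under 5%, approximation valid.
pH = −log(1.36 × 10^-3) = 2.87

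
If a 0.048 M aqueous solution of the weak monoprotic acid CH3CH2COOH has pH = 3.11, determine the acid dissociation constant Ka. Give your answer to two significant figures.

[H+] = 10^(-3.11) = 7.76 × 10^-4 M
At equilibrium [HA] = 0.048 − 7.76 × 10^-4 = 4.72 × 10^-2 M
Ka = [H+][A-]/[HA] = (7.76 × 10^-4)² / 4.72 × 10^-2 = 1.3 × 10^-5

Ka = 1.3 × 10^-5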